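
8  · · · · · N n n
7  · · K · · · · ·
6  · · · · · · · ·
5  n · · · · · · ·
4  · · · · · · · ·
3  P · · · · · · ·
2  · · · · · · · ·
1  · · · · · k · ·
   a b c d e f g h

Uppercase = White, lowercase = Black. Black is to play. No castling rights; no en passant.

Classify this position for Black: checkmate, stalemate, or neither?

Black to move; black king on f1.
In check: no.
Legal moves for Black: Nf7, Ng6, Ne7, Nh6, Nf6, Nb7, Nc6, Nc4, Nb3, Kg2, Kf2, Ke2, Kg1, Ke1.
Black has 14 legal moves and is not in check → neither.

neither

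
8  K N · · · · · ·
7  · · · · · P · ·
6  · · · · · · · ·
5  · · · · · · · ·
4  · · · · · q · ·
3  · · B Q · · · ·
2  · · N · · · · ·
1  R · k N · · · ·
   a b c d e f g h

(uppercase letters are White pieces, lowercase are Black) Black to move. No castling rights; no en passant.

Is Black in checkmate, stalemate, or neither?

checkmate

Black to move; black king on c1.
In check: yes, from the white rook on a1.
King squares — b1: attacked by Ra1; d1: attacked by Ra1; b2: attacked by Nd1; c2: attacked by Qd3; d2: attacked by Bc3.
Legal moves for Black: none.
In check with no legal moves → checkmate.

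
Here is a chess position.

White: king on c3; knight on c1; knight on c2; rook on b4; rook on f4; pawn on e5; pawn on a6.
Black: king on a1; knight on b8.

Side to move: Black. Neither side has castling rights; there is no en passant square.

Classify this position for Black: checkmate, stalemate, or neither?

Black to move; black king on a1.
In check: yes, from the white knight on c2.
King squares — b1: attacked by Rb4; a2: attacked by Nc1; b2: attacked by Kc3.
Legal moves for Black: none.
In check with no legal moves → checkmate.

checkmate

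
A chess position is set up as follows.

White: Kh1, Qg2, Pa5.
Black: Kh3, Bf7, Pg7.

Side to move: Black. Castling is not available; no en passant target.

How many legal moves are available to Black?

1

Black to move; king on h3.
In check: yes, from the white queen on g2.
Legal moves: Kh4.
Count: 1.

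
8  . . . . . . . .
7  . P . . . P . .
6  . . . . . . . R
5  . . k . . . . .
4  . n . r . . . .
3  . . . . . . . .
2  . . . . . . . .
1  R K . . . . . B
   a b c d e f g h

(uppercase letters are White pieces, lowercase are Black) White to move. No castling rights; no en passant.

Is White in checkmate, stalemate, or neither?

White to move; white king on b1.
In check: no.
Legal moves for White include: Rh8, Rh7, Rg6, Rf6, Re6, Rd6, Rc6+, Rb6, Rha6, Rh5+, Rh4, Rh3, Rh2, Bc6, Bd5, Be4, Bf3, Bg2, ... (list truncated; more exist).
White has legal moves and is not in check → neither.

neither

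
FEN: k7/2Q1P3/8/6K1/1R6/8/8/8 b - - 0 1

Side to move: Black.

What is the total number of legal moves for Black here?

Black to move; king on a8.
In check: no.
Legal moves: none.
Count: 0.

0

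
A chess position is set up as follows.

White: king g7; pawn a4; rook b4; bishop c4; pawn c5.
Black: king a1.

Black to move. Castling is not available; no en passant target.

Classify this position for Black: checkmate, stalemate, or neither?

stalemate

Black to move; black king on a1.
In check: no.
King squares — b1: attacked by Rb4; a2: attacked by Bc4; b2: attacked by Rb4.
Legal moves for Black: none.
Not in check and no legal moves → stalemate.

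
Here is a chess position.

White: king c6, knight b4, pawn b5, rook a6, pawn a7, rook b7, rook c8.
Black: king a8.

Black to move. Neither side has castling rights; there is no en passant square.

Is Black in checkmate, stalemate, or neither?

checkmate

Black to move; black king on a8.
In check: yes, from the white rook on c8.
King squares — a7: attacked by Ra6; b7: attacked by Kc6; b8: attacked by Pa7.
Legal moves for Black: none.
In check with no legal moves → checkmate.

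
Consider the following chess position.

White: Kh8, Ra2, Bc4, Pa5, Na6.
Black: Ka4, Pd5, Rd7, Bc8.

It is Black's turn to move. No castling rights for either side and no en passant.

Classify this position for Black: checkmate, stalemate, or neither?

Black to move; black king on a4.
In check: yes, from the white rook on a2.
King squares — a3: attacked by Ra2; b3: attacked by Bc4; b4: attacked by Na6; a5: attacked by Ra2; b5: attacked by Bc4.
Legal moves for Black: none.
In check with no legal moves → checkmate.

checkmate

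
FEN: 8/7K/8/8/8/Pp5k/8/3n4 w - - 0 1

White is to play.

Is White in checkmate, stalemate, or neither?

White to move; white king on h7.
In check: no.
Legal moves for White: Kh8, Kg8, Kg7, Kh6, Kg6, a4.
White has 6 legal moves and is not in check → neither.

neither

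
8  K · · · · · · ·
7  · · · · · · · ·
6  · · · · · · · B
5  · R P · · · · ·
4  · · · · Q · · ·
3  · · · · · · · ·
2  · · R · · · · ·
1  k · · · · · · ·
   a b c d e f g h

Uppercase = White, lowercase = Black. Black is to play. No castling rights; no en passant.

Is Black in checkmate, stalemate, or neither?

Black to move; black king on a1.
In check: no.
King squares — b1: attacked by Rb5; a2: attacked by Rc2; b2: attacked by Rc2.
Legal moves for Black: none.
Not in check and no legal moves → stalemate.

stalemate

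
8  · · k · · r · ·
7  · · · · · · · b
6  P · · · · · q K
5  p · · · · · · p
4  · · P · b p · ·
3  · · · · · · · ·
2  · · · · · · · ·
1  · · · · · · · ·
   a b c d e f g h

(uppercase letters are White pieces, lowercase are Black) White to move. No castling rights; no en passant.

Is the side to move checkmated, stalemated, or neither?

checkmate

White to move; white king on h6.
In check: yes, from the black queen on g6.
King squares — g5: attacked by Qg6; h5: attacked by Qg6; g6: attacked by Be4; g7: attacked by Qg6; h7: attacked by Qg6.
Legal moves for White: none.
In check with no legal moves → checkmate.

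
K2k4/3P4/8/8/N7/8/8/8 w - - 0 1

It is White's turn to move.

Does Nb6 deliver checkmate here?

After Nb6: black king on d8; in check: no.
Black is not in check, so this cannot be checkmate.

no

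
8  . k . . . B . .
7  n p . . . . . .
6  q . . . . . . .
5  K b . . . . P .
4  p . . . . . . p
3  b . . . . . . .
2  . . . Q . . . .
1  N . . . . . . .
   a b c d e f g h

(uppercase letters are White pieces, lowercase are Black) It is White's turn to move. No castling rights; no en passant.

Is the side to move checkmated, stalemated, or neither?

White to move; white king on a5.
In check: yes, from the black queen on a6.
King squares — a4: attacked by Bb5; b4: attacked by Ba3; b5: attacked by Qa6; a6: attacked by Bb5; b6: attacked by Qa6.
Legal moves for White: none.
In check with no legal moves → checkmate.

checkmate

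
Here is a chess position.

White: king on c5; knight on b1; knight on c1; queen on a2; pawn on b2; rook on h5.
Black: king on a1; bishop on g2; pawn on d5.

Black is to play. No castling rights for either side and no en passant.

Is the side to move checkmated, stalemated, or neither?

checkmate

Black to move; black king on a1.
In check: yes, from the white queen on a2.
King squares — b1: attacked by Qa2; a2: attacked by Nc1; b2: attacked by Qa2.
Legal moves for Black: none.
In check with no legal moves → checkmate.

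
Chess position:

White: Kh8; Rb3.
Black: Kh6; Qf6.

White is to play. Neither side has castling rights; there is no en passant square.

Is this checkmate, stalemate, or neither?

White to move; white king on h8.
In check: yes, from the black queen on f6.
Legal moves for White: Kg8.
White is in check but has 1 legal move → neither.

neither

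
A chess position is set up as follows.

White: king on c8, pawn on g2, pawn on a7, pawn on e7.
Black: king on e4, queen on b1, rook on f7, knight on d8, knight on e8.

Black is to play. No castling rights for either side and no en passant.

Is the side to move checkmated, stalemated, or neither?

neither

Black to move; black king on e4.
In check: no.
Legal moves for Black include: Ng7, Nc7, Nf6, Nd6+, Nb7, Ne6, Nc6, Rf8, Rh7, Rg7, Rxe7, Rf6, Rf5, Rf4, Rf3, Rf2, Rf1, Kf5, ... (list truncated; more exist).
Black has legal moves and is not in check → neither.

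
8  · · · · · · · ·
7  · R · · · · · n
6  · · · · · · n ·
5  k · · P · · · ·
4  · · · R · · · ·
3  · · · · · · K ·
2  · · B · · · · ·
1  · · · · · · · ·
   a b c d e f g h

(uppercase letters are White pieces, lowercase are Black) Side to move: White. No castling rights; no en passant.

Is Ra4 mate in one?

yes

After Ra4: black king on a5; in check: yes, from the white rook on a4.
King squares — a4: attacked by Bc2; b4: attacked by Ra4; b5: attacked by Rb7; a6: attacked by Ra4; b6: attacked by Rb7.
Black has no legal moves → checkmate.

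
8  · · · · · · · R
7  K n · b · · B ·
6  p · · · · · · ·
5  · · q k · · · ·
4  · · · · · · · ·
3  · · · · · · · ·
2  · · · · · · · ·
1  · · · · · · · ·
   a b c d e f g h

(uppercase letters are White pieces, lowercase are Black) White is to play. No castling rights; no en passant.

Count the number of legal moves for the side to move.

4

White to move; king on a7.
In check: yes, from the black queen on c5.
Legal moves: Kb8, Ka8, Kxb7, Kxa6.
Count: 4.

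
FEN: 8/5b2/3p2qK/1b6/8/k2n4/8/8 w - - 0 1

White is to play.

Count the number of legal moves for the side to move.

0

White to move; king on h6.
In check: yes, from the black queen on g6.
Legal moves: none.
Count: 0.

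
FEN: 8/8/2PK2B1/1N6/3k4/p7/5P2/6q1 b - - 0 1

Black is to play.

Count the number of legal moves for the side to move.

1

Black to move; king on d4.
In check: yes, from the white knight on b5.
Legal moves: Kc4.
Count: 1.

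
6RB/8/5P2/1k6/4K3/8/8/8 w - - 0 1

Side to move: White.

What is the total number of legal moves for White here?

White to move; king on e4.
In check: no.
Legal moves: Bg7, Rf8, Re8, Rd8, Rc8, Rb8+, Ra8, Rg7, Rg6, Rg5+, Rg4, Rg3, Rg2, Rg1, Kf5, Ke5, Kd5, Kf4, Kd4, Kf3, Ke3, Kd3, f7.
Count: 23.

23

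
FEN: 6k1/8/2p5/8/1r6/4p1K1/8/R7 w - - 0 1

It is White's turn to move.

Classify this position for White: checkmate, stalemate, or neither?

neither

White to move; white king on g3.
In check: no.
Legal moves for White: Kh3, Kf3, Kh2, Kg2, Ra8+, Ra7, Ra6, Ra5, Ra4, Ra3, Ra2, Rh1, Rg1, Rf1, Re1, Rd1, Rc1, Rb1.
White has 18 legal moves and is not in check → neither.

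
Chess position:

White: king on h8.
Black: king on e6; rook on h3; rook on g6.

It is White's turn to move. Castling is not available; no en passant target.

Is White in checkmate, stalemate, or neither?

checkmate

White to move; white king on h8.
In check: yes, from the black rook on h3.
King squares — g7: attacked by Rg6; h7: attacked by Rh3; g8: attacked by Rg6.
Legal moves for White: none.
In check with no legal moves → checkmate.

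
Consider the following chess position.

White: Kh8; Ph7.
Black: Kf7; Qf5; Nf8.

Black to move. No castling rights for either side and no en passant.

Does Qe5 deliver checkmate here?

After Qe5: white king on h8; in check: yes, from the black queen on e5.
King squares — g7: attacked by Qe5; h7: own pawn; g8: attacked by Kf7.
White has no legal moves → checkmate.

yes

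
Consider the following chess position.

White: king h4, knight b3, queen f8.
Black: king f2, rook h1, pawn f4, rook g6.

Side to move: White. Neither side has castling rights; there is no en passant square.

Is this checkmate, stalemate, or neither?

checkmate

White to move; white king on h4.
In check: yes, from the black rook on h1.
King squares — g3: attacked by Kf2; h3: attacked by Rh1; g4: attacked by Rg6; g5: attacked by Rg6; h5: attacked by Rh1.
Legal moves for White: none.
In check with no legal moves → checkmate.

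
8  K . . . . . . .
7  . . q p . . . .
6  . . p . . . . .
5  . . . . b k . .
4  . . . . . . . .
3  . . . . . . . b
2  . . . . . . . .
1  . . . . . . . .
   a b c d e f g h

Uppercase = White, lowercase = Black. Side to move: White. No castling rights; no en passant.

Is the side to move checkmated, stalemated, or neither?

White to move; white king on a8.
In check: no.
King squares — a7: attacked by Qc7; b7: attacked by Qc7; b8: attacked by Qc7.
Legal moves for White: none.
Not in check and no legal moves → stalemate.

stalemate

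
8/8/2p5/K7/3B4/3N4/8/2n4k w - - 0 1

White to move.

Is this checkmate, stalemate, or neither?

neither

White to move; white king on a5.
In check: no.
Legal moves for White include: Kb6, Ka6, Kb4, Ka4, Bh8, Bg7, Ba7, Bf6, Bb6, Be5, Bc5, Be3, Bc3, Bf2, Bb2, Bg1, Ba1, Ne5, ... (list truncated; more exist).
White has legal moves and is not in check → neither.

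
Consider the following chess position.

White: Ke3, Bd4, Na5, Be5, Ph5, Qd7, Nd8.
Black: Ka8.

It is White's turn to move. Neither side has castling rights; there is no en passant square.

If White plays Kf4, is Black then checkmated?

no

After Kf4: black king on a8; in check: no.
Black is not in check, so this cannot be checkmate.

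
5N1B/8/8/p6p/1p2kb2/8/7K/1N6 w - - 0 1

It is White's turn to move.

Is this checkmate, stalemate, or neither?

White to move; white king on h2.
In check: yes, from the black bishop on f4.
Legal moves for White: Kh3, Kg2, Kh1, Kg1.
White is in check but has 4 legal moves → neither.

neither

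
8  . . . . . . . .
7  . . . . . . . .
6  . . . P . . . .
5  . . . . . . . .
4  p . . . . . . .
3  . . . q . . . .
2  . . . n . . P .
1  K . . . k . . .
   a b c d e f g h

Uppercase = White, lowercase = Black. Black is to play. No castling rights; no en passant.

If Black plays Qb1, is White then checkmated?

After Qb1: white king on a1; in check: yes, from the black queen on b1.
King squares — b1: attacked by Nd2; a2: attacked by Qb1; b2: attacked by Qb1.
White has no legal moves → checkmate.

yes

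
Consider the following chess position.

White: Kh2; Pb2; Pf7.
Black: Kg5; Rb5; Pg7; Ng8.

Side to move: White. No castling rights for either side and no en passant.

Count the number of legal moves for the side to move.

White to move; king on h2.
In check: no.
Legal moves: Kh3, Kg3, Kg2, Kh1, Kg1, fxg8=Q, fxg8=R, fxg8=B, fxg8=N, f8=Q, f8=R, f8=B, f8=N, b3, b4.
Count: 15.

15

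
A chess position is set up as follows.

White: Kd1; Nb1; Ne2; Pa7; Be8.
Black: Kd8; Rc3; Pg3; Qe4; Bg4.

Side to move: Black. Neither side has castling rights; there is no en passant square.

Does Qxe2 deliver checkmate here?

yes

After Qxe2: white king on d1; in check: yes, from the black queen on e2.
King squares — c1: attacked by Rc3; e1: attacked by Qe2; c2: attacked by Qe2; d2: attacked by Qe2; e2: attacked by Bg4.
White has no legal moves → checkmate.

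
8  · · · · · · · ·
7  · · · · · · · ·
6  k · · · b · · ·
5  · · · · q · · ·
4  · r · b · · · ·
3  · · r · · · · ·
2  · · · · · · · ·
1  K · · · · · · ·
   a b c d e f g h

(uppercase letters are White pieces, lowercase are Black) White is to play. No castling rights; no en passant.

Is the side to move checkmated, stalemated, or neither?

White to move; white king on a1.
In check: no.
King squares — b1: attacked by Rb4; a2: attacked by Be6; b2: attacked by Rb4.
Legal moves for White: none.
Not in check and no legal moves → stalemate.

stalemate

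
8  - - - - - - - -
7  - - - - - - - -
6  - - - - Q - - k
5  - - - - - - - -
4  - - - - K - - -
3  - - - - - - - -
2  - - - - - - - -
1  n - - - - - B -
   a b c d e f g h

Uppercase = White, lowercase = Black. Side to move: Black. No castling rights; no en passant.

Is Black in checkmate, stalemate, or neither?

neither

Black to move; black king on h6.
In check: yes, from the white queen on e6.
King squares — g5: available; h5: available; g6: attacked by Qe6; g7: available; h7: available.
Legal moves for Black: Kh7, Kg7, Kh5, Kg5.
Black is in check but has 4 legal moves → neither.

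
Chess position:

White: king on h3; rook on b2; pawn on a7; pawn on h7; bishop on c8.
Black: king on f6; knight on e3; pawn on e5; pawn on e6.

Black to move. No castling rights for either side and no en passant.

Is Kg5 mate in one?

no

After Kg5: white king on h3; in check: no.
White is not in check, so this cannot be checkmate.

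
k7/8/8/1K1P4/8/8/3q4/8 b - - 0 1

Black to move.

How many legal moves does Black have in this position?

23

Black to move; king on a8.
In check: no.
Legal moves: Kb8, Kb7, Ka7, Qh6, Qg5, Qxd5+, Qa5+, Qf4, Qd4, Qb4+, Qe3, Qd3+, Qc3, Qh2, Qg2, Qf2, Qe2+, Qc2, Qb2+, Qa2, Qe1, Qd1, Qc1.
Count: 23.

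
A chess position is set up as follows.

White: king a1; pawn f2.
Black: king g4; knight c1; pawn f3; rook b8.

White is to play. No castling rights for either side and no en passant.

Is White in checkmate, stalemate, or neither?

White to move; white king on a1.
In check: no.
King squares — b1: attacked by Rb8; a2: attacked by Nc1; b2: attacked by Rb8.
Legal moves for White: none.
Not in check and no legal moves → stalemate.

stalemate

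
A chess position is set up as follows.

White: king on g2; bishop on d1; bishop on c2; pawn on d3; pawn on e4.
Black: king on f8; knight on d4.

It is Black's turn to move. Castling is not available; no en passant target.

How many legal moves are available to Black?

13

Black to move; king on f8.
In check: no.
Legal moves: Kg8, Ke8, Kg7, Kf7, Ke7, Ne6, Nc6, Nf5, Nb5, Nf3, Nb3, Ne2, Nxc2.
Count: 13.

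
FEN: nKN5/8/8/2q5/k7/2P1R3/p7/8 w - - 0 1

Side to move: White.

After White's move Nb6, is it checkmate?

After Nb6: black king on a4; in check: yes, from the white knight on b6.
Black has 6 legal replies: Kb5, Ka5, Kb3, Ka3, Nxb6, Qxb6+.
In check but a legal move exists → not checkmate.

no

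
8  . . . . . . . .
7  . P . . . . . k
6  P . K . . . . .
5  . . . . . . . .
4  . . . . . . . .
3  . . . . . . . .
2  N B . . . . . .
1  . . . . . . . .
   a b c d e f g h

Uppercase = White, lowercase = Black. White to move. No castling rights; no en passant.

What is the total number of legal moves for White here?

White to move; king on c6.
In check: no.
Legal moves: Kd7, Kc7, Kd6, Kb6, Kd5, Kc5, Kb5, Bh8, Bg7, Bf6, Be5, Bd4, Bc3, Ba3, Bc1, Ba1, Nb4, Nc3, Nc1, b8=Q, b8=R, b8=B, b8=N, a7.
Count: 24.

24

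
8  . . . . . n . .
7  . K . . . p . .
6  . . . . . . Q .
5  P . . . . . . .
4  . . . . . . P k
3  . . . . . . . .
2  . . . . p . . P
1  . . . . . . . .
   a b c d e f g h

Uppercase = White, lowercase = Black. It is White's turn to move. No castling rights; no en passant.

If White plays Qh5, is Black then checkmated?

yes

After Qh5: black king on h4; in check: yes, from the white queen on h5.
King squares — g3: attacked by Ph2; h3: attacked by Qh5; g4: attacked by Qh5; g5: attacked by Qh5; h5: attacked by Pg4.
Black has no legal moves → checkmate.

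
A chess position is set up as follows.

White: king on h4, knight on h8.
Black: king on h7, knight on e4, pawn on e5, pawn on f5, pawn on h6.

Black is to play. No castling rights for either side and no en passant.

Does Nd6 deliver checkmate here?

After Nd6: white king on h4; in check: no.
White is not in check, so this cannot be checkmate.

no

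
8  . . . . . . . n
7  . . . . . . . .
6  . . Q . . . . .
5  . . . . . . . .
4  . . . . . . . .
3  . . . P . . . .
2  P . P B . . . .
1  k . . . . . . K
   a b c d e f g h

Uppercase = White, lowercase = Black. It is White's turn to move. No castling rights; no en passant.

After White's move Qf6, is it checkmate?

After Qf6: black king on a1; in check: yes, from the white queen on f6.
Black has 2 legal replies: Kxa2, Kb1.
In check but a legal move exists → not checkmate.

no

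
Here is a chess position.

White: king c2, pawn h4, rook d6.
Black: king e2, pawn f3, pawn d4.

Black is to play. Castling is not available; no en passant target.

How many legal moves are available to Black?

Black to move; king on e2.
In check: no.
Legal moves: Ke3, Kf2, Kf1, Ke1, d3+, f2.
Count: 6.

6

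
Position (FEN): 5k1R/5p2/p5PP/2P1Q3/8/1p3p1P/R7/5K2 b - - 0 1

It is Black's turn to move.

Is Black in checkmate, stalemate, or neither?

checkmate

Black to move; black king on f8.
In check: yes, from the white rook on h8.
King squares — e7: attacked by Qe5; f7: own pawn; g7: attacked by Qe5; e8: attacked by Qe5; g8: attacked by Rh8.
Legal moves for Black: none.
In check with no legal moves → checkmate.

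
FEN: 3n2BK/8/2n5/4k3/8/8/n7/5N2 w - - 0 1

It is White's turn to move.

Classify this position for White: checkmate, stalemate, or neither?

neither

White to move; white king on h8.
In check: no.
Legal moves for White: Kh7, Kg7, Bh7, Bf7, Be6, Bd5, Bc4, Bb3, Bxa2, Ng3, Ne3, Nh2, Nd2.
White has 13 legal moves and is not in check → neither.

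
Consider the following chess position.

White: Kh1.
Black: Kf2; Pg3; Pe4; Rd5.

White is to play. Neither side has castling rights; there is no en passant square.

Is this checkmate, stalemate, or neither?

White to move; white king on h1.
In check: no.
King squares — g1: attacked by Kf2; g2: attacked by Kf2; h2: attacked by Pg3.
Legal moves for White: none.
Not in check and no legal moves → stalemate.

stalemate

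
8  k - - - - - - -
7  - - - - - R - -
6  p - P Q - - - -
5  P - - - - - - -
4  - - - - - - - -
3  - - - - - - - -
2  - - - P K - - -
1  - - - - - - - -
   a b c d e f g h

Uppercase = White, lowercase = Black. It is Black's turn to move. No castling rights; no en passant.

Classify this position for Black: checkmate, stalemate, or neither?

stalemate

Black to move; black king on a8.
In check: no.
King squares — a7: attacked by Rf7; b7: attacked by Pc6; b8: attacked by Qd6.
Legal moves for Black: none.
Not in check and no legal moves → stalemate.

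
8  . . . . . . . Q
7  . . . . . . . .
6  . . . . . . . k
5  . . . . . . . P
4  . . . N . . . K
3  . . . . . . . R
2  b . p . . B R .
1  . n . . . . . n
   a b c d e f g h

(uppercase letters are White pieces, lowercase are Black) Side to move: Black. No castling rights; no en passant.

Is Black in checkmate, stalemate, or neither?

Black to move; black king on h6.
In check: yes, from the white queen on h8.
King squares — g5: attacked by Rg2; h5: attacked by Kh4; g6: attacked by Rg2; g7: attacked by Rg2; h7: attacked by Qh8.
Legal moves for Black: none.
In check with no legal moves → checkmate.

checkmate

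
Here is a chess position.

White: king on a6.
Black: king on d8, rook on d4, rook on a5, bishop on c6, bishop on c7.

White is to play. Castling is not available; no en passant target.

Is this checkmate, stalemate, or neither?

checkmate

White to move; white king on a6.
In check: yes, from the black rook on a5.
King squares — a5: attacked by Bc7; b5: attacked by Ra5; b6: attacked by Bc7; a7: attacked by Ra5; b7: attacked by Bc6.
Legal moves for White: none.
In check with no legal moves → checkmate.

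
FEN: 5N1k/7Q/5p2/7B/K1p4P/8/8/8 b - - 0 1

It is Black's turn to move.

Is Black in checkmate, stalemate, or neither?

checkmate

Black to move; black king on h8.
In check: yes, from the white queen on h7.
King squares — g7: attacked by Qh7; h7: attacked by Nf8; g8: attacked by Qh7.
Legal moves for Black: none.
In check with no legal moves → checkmate.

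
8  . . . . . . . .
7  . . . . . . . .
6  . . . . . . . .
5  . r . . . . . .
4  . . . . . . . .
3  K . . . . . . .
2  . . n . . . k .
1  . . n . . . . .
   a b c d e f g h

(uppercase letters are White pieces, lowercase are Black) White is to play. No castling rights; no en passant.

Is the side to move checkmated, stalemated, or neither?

neither

White to move; white king on a3.
In check: yes, from the black knight on c2.
King squares — a2: attacked by Nc1; b2: attacked by Rb5; b3: attacked by Nc1; a4: available; b4: attacked by Nc2.
Legal moves for White: Ka4.
White is in check but has 1 legal move → neither.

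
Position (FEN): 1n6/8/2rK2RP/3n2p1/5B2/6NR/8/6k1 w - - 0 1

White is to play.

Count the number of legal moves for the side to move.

White to move; king on d6.
In check: yes, from the black rook on c6.
Legal moves: Ke5, Kxd5.
Count: 2.

2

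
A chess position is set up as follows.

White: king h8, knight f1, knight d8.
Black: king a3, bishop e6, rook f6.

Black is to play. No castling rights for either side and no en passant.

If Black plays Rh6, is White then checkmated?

After Rh6: white king on h8; in check: yes, from the black rook on h6.
White has 1 legal reply: Kg7.
In check but a legal move exists → not checkmate.

no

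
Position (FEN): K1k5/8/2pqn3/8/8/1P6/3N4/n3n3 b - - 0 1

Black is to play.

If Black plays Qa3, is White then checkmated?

After Qa3: white king on a8; in check: yes, from the black queen on a3.
King squares — a7: attacked by Qa3; b7: attacked by Kc8; b8: attacked by Kc8.
White has no legal moves → checkmate.

yes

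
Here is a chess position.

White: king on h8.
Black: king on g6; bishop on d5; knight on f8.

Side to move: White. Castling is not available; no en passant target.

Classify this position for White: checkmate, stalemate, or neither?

stalemate

White to move; white king on h8.
In check: no.
King squares — g7: attacked by Kg6; h7: attacked by Kg6; g8: attacked by Bd5.
Legal moves for White: none.
Not in check and no legal moves → stalemate.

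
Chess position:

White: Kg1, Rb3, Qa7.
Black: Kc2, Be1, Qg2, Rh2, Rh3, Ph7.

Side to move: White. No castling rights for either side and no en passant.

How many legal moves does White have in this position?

0

White to move; king on g1.
In check: yes, from the black queen on g2.
Legal moves: none.
Count: 0.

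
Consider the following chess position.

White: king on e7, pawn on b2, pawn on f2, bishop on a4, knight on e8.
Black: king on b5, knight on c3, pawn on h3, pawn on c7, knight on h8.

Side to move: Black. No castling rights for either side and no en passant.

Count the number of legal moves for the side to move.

8

Black to move; king on b5.
In check: yes, from the white bishop on a4.
Legal moves: Kb6, Ka6, Kc5, Ka5, Kc4, Kb4, Kxa4, Nxa4.
Count: 8.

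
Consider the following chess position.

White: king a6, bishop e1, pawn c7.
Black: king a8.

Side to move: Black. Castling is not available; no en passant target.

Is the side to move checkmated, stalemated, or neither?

stalemate

Black to move; black king on a8.
In check: no.
King squares — a7: attacked by Ka6; b7: attacked by Ka6; b8: attacked by Pc7.
Legal moves for Black: none.
Not in check and no legal moves → stalemate.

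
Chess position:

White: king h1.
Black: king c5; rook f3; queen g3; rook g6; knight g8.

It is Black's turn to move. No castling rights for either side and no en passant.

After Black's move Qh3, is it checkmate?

After Qh3: white king on h1; in check: yes, from the black queen on h3.
King squares — g1: attacked by Rg6; g2: attacked by Qh3; h2: attacked by Qh3.
White has no legal moves → checkmate.

yes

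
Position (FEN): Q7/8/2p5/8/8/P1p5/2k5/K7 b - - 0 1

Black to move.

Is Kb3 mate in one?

After Kb3: white king on a1; in check: no.
White is not in check, so this cannot be checkmate.

no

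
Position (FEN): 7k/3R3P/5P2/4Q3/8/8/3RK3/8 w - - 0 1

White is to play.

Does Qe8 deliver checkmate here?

yes

After Qe8: black king on h8; in check: yes, from the white queen on e8.
King squares — g7: attacked by Pf6; h7: attacked by Rd7; g8: attacked by Ph7.
Black has no legal moves → checkmate.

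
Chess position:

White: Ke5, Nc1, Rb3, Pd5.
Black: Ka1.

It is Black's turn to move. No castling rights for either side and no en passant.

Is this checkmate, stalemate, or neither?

Black to move; black king on a1.
In check: no.
King squares — b1: attacked by Rb3; a2: attacked by Nc1; b2: attacked by Rb3.
Legal moves for Black: none.
Not in check and no legal moves → stalemate.

stalemate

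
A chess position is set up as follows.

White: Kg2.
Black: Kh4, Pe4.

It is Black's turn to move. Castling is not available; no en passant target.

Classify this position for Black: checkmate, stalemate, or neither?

Black to move; black king on h4.
In check: no.
Legal moves for Black: Kh5, Kg5, Kg4, e3.
Black has 4 legal moves and is not in check → neither.

neither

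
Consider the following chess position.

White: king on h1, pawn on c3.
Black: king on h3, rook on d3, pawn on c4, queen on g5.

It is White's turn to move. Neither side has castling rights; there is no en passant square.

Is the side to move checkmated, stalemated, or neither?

stalemate

White to move; white king on h1.
In check: no.
King squares — g1: attacked by Qg5; g2: attacked by Kh3; h2: attacked by Kh3.
Legal moves for White: none.
Not in check and no legal moves → stalemate.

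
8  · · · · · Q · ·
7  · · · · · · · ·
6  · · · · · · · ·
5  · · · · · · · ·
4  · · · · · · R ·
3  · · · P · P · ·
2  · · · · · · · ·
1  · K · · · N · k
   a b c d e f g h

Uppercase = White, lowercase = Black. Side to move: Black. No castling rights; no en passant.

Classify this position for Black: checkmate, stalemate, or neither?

Black to move; black king on h1.
In check: no.
King squares — g1: attacked by Rg4; g2: attacked by Rg4; h2: attacked by Nf1.
Legal moves for Black: none.
Not in check and no legal moves → stalemate.

stalemate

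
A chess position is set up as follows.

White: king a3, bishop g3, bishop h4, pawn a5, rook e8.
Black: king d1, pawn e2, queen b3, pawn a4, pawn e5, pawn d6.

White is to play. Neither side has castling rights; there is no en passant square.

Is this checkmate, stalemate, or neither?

checkmate

White to move; white king on a3.
In check: yes, from the black queen on b3.
King squares — a2: attacked by Qb3; b2: attacked by Qb3; b3: attacked by Pa4; a4: attacked by Qb3; b4: attacked by Qb3.
Legal moves for White: none.
In check with no legal moves → checkmate.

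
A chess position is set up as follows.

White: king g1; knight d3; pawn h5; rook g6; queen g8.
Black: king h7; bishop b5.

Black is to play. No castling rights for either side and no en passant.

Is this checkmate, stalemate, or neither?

checkmate

Black to move; black king on h7.
In check: yes, from the white queen on g8.
King squares — g6: attacked by Ph5; h6: attacked by Rg6; g7: attacked by Rg6; g8: attacked by Rg6; h8: attacked by Qg8.
Legal moves for Black: none.
In check with no legal moves → checkmate.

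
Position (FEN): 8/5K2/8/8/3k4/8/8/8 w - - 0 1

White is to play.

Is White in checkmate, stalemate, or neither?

neither

White to move; white king on f7.
In check: no.
Legal moves for White: Kg8, Kf8, Ke8, Kg7, Ke7, Kg6, Kf6, Ke6.
White has 8 legal moves and is not in check → neither.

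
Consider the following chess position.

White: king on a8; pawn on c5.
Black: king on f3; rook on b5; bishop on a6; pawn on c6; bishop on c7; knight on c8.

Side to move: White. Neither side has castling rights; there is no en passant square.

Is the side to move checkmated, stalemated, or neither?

stalemate

White to move; white king on a8.
In check: no.
King squares — a7: attacked by Nc8; b7: attacked by Rb5; b8: attacked by Rb5.
Legal moves for White: none.
Not in check and no legal moves → stalemate.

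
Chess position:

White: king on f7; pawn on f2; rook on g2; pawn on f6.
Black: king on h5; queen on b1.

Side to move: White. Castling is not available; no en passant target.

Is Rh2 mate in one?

After Rh2: black king on h5; in check: yes, from the white rook on h2.
Black has 2 legal replies: Kg5, Kg4.
In check but a legal move exists → not checkmate.

no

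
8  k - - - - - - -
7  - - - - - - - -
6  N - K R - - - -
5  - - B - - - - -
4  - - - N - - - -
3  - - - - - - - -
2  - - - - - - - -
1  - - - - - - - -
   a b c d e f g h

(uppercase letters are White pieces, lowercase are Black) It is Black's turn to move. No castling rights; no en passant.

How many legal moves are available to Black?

0

Black to move; king on a8.
In check: no.
Legal moves: none.
Count: 0.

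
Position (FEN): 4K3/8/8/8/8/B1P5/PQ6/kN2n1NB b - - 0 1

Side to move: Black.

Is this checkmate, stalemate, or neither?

Black to move; black king on a1.
In check: yes, from the white queen on b2.
King squares — b1: attacked by Qb2; a2: attacked by Qb2; b2: attacked by Ba3.
Legal moves for Black: none.
In check with no legal moves → checkmate.

checkmate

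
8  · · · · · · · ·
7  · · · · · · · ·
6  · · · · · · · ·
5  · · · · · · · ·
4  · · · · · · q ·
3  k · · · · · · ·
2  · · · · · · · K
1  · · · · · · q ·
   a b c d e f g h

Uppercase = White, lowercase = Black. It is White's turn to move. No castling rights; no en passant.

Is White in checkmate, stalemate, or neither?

checkmate

White to move; white king on h2.
In check: yes, from the black queen on g1.
King squares — g1: attacked by Qg4; h1: attacked by Qg1; g2: attacked by Qg1; g3: attacked by Qg1; h3: attacked by Qg4.
Legal moves for White: none.
In check with no legal moves → checkmate.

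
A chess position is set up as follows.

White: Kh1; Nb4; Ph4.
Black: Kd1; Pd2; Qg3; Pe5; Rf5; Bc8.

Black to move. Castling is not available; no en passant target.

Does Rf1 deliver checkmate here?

yes

After Rf1: white king on h1; in check: yes, from the black rook on f1.
King squares — g1: attacked by Rf1; g2: attacked by Qg3; h2: attacked by Qg3.
White has no legal moves → checkmate.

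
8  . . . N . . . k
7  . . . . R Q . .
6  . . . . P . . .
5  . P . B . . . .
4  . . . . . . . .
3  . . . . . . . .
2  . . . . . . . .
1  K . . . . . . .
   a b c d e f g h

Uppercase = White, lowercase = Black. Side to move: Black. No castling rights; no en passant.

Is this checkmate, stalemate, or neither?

Black to move; black king on h8.
In check: no.
King squares — g7: attacked by Qf7; h7: attacked by Qf7; g8: attacked by Qf7.
Legal moves for Black: none.
Not in check and no legal moves → stalemate.

stalemate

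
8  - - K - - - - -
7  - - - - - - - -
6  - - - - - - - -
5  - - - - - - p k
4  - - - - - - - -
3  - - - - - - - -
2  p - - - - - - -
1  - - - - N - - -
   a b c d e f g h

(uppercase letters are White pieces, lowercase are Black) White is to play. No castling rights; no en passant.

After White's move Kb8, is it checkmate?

After Kb8: black king on h5; in check: no.
Black is not in check, so this cannot be checkmate.

no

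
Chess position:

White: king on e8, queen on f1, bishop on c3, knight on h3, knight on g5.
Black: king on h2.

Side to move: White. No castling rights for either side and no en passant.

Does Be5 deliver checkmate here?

After Be5: black king on h2; in check: yes, from the white bishop on e5.
King squares — g1: attacked by Qf1; h1: attacked by Qf1; g2: attacked by Qf1; g3: attacked by Be5; h3: attacked by Qf1.
Black has no legal moves → checkmate.

yes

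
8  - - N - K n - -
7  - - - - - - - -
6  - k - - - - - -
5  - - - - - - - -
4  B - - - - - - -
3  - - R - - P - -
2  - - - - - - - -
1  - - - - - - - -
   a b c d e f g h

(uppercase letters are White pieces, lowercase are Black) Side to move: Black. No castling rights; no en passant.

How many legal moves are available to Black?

Black to move; king on b6.
In check: yes, from the white knight on c8.
Legal moves: Kb7, Ka6, Ka5.
Count: 3.

3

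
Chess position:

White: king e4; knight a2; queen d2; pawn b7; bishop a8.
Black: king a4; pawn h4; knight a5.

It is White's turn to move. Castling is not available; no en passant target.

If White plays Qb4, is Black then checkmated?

After Qb4: black king on a4; in check: yes, from the white queen on b4.
King squares — a3: attacked by Qb4; b3: attacked by Qb4; b4: attacked by Na2; a5: own knight; b5: attacked by Qb4.
Black has no legal moves → checkmate.

yes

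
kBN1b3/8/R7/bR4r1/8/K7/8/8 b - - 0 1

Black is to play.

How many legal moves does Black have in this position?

0

Black to move; king on a8.
In check: yes, from the white rook on a6.
Legal moves: none.
Count: 0.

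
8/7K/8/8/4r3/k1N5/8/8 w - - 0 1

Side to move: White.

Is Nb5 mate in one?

After Nb5: black king on a3; in check: yes, from the white knight on b5.
Black has 5 legal replies: Kb4, Ka4, Kb3, Kb2, Ka2.
In check but a legal move exists → not checkmate.

no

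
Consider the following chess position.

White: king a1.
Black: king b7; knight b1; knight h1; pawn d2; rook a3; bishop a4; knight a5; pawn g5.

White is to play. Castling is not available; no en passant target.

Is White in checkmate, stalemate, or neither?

White to move; white king on a1.
In check: yes, from the black rook on a3.
King squares — b1: available; a2: attacked by Ra3; b2: available.
Legal moves for White: Kb2, Kxb1.
White is in check but has 2 legal moves → neither.

neither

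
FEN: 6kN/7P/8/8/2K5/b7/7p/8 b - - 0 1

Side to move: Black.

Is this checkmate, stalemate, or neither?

neither

Black to move; black king on g8.
In check: yes, from the white pawn on h7.
Legal moves for Black: Kxh8, Kf8, Kxh7, Kg7.
Black is in check but has 4 legal moves → neither.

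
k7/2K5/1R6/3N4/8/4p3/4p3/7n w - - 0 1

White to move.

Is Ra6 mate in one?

yes

After Ra6: black king on a8; in check: yes, from the white rook on a6.
King squares — a7: attacked by Ra6; b7: attacked by Kc7; b8: attacked by Kc7.
Black has no legal moves → checkmate.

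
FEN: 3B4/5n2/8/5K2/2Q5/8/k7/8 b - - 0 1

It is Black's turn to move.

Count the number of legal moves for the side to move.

4

Black to move; king on a2.
In check: yes, from the white queen on c4.
Legal moves: Ka3, Kb2, Kb1, Ka1.
Count: 4.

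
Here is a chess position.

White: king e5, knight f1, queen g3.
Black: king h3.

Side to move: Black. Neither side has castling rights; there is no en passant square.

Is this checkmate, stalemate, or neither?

Black to move; black king on h3.
In check: yes, from the white queen on g3.
King squares — g2: attacked by Qg3; h2: attacked by Nf1; g3: attacked by Nf1; g4: attacked by Qg3; h4: attacked by Qg3.
Legal moves for Black: none.
In check with no legal moves → checkmate.

checkmate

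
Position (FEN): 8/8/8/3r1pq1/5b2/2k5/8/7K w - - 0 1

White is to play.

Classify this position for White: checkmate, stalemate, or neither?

stalemate

White to move; white king on h1.
In check: no.
King squares — g1: attacked by Qg5; g2: attacked by Qg5; h2: attacked by Bf4.
Legal moves for White: none.
Not in check and no legal moves → stalemate.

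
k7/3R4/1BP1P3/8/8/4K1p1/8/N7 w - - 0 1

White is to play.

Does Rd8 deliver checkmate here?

After Rd8: black king on a8; in check: yes, from the white rook on d8.
King squares — a7: attacked by Bb6; b7: attacked by Pc6; b8: attacked by Rd8.
Black has no legal moves → checkmate.

yes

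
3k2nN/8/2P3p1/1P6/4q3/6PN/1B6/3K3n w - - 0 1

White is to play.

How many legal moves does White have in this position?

19

White to move; king on d1.
In check: no.
Legal moves: Nf7+, Nxg6, Ng5, Nf4, Nf2, Ng1, Bg7, Bf6+, Be5, Bd4, Bc3, Ba3, Bc1, Ba1, Kd2, Kc1, c7+, b6, g4.
Count: 19.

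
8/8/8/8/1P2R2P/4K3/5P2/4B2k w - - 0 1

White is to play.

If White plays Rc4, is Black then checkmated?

no

After Rc4: black king on h1; in check: no.
Black is not in check, so this cannot be checkmate.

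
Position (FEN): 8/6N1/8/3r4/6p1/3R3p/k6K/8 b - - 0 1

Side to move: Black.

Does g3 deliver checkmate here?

no

After g3: white king on h2; in check: yes, from the black pawn on g3.
White has 5 legal replies: Kxh3, Kxg3, Kh1, Kg1, Rxg3.
In check but a legal move exists → not checkmate.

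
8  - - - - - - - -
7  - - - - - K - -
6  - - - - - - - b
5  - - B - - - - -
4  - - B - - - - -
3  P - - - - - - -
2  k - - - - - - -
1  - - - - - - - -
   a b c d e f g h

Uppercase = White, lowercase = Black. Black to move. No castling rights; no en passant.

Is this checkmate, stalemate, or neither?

Black to move; black king on a2.
In check: yes, from the white bishop on c4.
Legal moves for Black: Kb2, Kb1, Ka1.
Black is in check but has 3 legal moves → neither.

neither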